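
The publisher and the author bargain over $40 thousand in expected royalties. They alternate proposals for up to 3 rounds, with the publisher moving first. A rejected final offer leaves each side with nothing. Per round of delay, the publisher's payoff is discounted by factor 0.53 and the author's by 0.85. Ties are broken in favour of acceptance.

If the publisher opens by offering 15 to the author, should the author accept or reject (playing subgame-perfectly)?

Reject

Round 3 (the publisher proposes): the author will accept anything ≥ 0, so the publisher offers 0 and keeps 40.
Round 2 (the author proposes): the publisher can get 40 next round, worth 0.53 × 40 = 21.2 now, so the author offers 21.2, keeping 18.8.
So by rejecting in round 1, the author gets 18.8 next round, worth 0.85 × 18.8 = 15.98 now.
Offer 15 < 15.98, so the author rejects.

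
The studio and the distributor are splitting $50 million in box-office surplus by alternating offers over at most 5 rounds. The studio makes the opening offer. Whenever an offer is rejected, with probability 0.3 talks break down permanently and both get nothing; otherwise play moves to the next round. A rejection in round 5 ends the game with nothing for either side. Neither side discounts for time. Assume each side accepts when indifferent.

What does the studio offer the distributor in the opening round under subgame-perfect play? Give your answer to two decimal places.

Round 5 (the studio proposes): the distributor will accept anything ≥ 0, so the studio offers 0 and keeps 50.
Round 4 (the distributor proposes): rejecting gives the studio an expected 0.7 × 50 = 35, so the distributor offers 35, keeping 15.
Round 3 (the studio proposes): rejecting gives the distributor an expected 0.7 × 15 = 10.5; the studio offers that and keeps 39.5.
Round 2 (the distributor proposes): rejecting gives the studio an expected 0.7 × 39.5 = 27.65; the distributor offers that and keeps 22.35.
Round 1 (the studio proposes): rejecting gives the distributor an expected 0.7 × 22.35 = 15.645. The studio offers 15.645 and keeps 50 − 15.645 = 34.355.

15.65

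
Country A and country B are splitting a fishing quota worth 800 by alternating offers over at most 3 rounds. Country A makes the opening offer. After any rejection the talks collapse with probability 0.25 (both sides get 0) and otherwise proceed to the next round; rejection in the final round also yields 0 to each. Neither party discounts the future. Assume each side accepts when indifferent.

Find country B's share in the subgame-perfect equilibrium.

By backward induction:
Round 3 (country A proposes): rejection yields 0 for country B; country A offers 0 and keeps 800.
Round 2 (country B proposes): rejecting gives country A an expected 0.75 × 800 = 600, so country B offers 600, keeping 200.
Round 1 (country A proposes): rejecting gives country B an expected 0.75 × 200 = 150. Country A offers 150 and keeps 800 − 150 = 650.

150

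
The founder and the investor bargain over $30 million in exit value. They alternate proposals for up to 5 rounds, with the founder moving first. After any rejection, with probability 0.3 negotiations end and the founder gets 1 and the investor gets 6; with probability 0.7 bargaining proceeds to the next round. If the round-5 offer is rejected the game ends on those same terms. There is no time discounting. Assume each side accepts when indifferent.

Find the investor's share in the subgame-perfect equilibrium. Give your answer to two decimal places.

By backward induction:
Round 5 (the founder proposes): the investor gets 6 if talks fail, so the founder offers 6 and keeps 24.
Round 4 (the investor proposes): rejecting gives the founder an expected 0.7 × 24 + 0.3 × 1 = 17.1; the investor offers that and keeps 12.9.
Round 3 (the founder proposes): rejecting gives the investor an expected 0.7 × 12.9 + 0.3 × 6 = 10.83, so the founder offers 10.83, keeping 19.17.
Round 2 (the investor proposes): rejecting gives the founder an expected 0.7 × 19.17 + 0.3 × 1 = 13.719, so the investor offers 13.719, keeping 16.281.
Round 1 (the founder proposes): rejecting gives the investor an expected 0.7 × 16.281 + 0.3 × 6 = 13.1967. The founder offers 13.1967 and keeps 30 − 13.1967 = 16.8033.

13.20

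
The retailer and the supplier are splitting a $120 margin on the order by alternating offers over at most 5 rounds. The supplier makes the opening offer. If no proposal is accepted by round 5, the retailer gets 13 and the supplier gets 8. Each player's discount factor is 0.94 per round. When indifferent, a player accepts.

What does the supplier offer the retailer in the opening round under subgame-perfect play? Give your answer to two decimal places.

22.90

Solve by backward induction from round 5.
Round 5 (the supplier proposes): the retailer gets 13 if talks fail, so the supplier offers 13 and keeps 107.
Round 4 (the retailer proposes): the supplier can get 107 next round, worth 0.94 × 107 = 100.58 now, so the retailer offers 100.58, keeping 19.42.
Round 3 (the supplier proposes): the retailer can get 19.42 next round, worth 0.94 × 19.42 = 18.2548 now, so the supplier offers 18.2548, keeping 101.7452.
Round 2 (the retailer proposes): the supplier can get 101.7452 next round, worth 0.94 × 101.7452 = 95.640488 now, so the retailer offers 95.640488, keeping 24.359512.
Round 1 (the supplier proposes): the retailer can get 24.359512 next round, worth 0.94 × 24.359512 = 22.89794128 now, so the supplier offers 22.89794128, keeping 97.10205872.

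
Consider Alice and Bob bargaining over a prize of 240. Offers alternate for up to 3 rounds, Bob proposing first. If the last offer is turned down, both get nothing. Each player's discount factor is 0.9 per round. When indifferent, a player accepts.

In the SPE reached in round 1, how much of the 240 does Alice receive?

21.6

Solve by backward induction from round 3.
Round 3 (Bob proposes): rejection yields 0 for Alice; Bob offers 0 and keeps 240.
Round 2 (Alice proposes): Bob can get 240 next round, worth 0.9 × 240 = 216 now. Alice offers 216 and keeps 240 − 216 = 24.
Round 1 (Bob proposes): Alice can get 24 next round, worth 0.9 × 24 = 21.6 now, so Bob offers 21.6, keeping 218.4.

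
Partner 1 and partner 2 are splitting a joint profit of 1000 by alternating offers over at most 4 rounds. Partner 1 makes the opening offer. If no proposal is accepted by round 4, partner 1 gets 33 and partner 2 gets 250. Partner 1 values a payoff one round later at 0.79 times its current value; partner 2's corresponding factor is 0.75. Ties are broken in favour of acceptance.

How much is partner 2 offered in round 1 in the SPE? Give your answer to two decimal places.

Round 4 (partner 2 proposes): partner 1 gets 33 if talks fail, so partner 2 offers 33 and keeps 967.
Round 3 (partner 1 proposes): partner 2 can get 967 next round, worth 0.75 × 967 = 725.25 now; partner 1 offers that and keeps 274.75.
Round 2 (partner 2 proposes): partner 1 can get 274.75 next round, worth 0.79 × 274.75 = 217.0525 now, so partner 2 offers 217.0525, keeping 782.9475.
Round 1 (partner 1 proposes): partner 2 can get 782.9475 next round, worth 0.75 × 782.9475 = 587.210625 now; partner 1 offers that and keeps 412.789375.

587.21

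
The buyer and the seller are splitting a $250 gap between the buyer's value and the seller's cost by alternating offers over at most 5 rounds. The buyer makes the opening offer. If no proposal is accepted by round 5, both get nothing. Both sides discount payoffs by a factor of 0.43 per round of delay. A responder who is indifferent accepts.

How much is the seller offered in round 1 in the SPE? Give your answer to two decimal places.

72.60

Solve by backward induction from round 5.
Round 5 (the buyer proposes): the seller will accept anything ≥ 0, so the buyer offers 0 and keeps 250.
Round 4 (the seller proposes): the buyer can get 250 next round, worth 0.43 × 250 = 107.5 now. The seller offers 107.5 and keeps 250 − 107.5 = 142.5.
Round 3 (the buyer proposes): the seller can get 142.5 next round, worth 0.43 × 142.5 = 61.275 now; the buyer offers that and keeps 188.725.
Round 2 (the seller proposes): the buyer can get 188.725 next round, worth 0.43 × 188.725 = 81.15175 now; the seller offers that and keeps 168.84825.
Round 1 (the buyer proposes): the seller can get 168.84825 next round, worth 0.43 × 168.84825 = 72.6047475 now. The buyer offers 72.6047475 and keeps 250 − 72.6047475 = 177.3952525.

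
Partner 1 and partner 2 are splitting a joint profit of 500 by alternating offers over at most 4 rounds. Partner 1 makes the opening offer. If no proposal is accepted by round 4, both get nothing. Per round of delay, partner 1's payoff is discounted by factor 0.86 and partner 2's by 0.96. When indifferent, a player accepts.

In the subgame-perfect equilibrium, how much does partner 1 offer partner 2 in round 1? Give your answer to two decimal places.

463.49

Round 4 (partner 2 proposes): rejection yields 0 for partner 1; partner 2 offers 0 and keeps 500.
Round 3 (partner 1 proposes): partner 2 can get 500 next round, worth 0.96 × 500 = 480 now; partner 1 offers that and keeps 20.
Round 2 (partner 2 proposes): partner 1 can get 20 next round, worth 0.86 × 20 = 17.2 now. Partner 2 offers 17.2 and keeps 500 − 17.2 = 482.8.
Round 1 (partner 1 proposes): partner 2 can get 482.8 next round, worth 0.96 × 482.8 = 463.488 now; partner 1 offers that and keeps 36.512.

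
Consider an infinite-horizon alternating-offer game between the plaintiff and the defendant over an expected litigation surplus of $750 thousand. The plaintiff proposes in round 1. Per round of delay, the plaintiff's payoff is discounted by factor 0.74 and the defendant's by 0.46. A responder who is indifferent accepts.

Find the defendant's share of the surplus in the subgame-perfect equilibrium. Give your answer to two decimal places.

Let x be the plaintiff's share when the plaintiff proposes and y be the defendant's share when the defendant proposes.
The defendant accepts iff offered ≥ 0.46·y, so x = 750 − 0.46y. Symmetrically y = 750 − 0.74x.
Substituting: x = 750 − 0.46(750 − 0.74x), giving x(1 − 0.74·0.46) = 750(1 − 0.46).
So x = 750 × 0.54 / 0.6596 ≈ 614.0085, and the defendant receives 750 − x ≈ 135.9915.

135.99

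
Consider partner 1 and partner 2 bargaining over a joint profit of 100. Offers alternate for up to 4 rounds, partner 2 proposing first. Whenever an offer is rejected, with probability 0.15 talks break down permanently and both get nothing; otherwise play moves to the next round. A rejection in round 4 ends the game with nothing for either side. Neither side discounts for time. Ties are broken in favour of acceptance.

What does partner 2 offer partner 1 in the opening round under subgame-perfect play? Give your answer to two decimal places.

Round 4 (partner 1 proposes): rejection yields 0 for partner 2; partner 1 offers 0 and keeps 100.
Round 3 (partner 2 proposes): rejecting gives partner 1 an expected 0.85 × 100 = 85, so partner 2 offers 85, keeping 15.
Round 2 (partner 1 proposes): rejecting gives partner 2 an expected 0.85 × 15 = 12.75; partner 1 offers that and keeps 87.25.
Round 1 (partner 2 proposes): rejecting gives partner 1 an expected 0.85 × 87.25 = 74.1625; partner 2 offers that and keeps 25.8375.

74.16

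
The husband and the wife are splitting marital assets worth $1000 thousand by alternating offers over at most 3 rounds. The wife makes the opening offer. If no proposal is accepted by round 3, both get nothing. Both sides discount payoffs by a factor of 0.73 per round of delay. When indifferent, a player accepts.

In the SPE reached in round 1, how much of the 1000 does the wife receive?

Round 3 (the wife proposes): rejection yields 0 for the husband; the wife offers 0 and keeps 1000.
Round 2 (the husband proposes): the wife can get 1000 next round, worth 0.73 × 1000 = 730 now, so the husband offers 730, keeping 270.
Round 1 (the wife proposes): the husband can get 270 next round, worth 0.73 × 270 = 197.1 now, so the wife offers 197.1, keeping 802.9.

802.9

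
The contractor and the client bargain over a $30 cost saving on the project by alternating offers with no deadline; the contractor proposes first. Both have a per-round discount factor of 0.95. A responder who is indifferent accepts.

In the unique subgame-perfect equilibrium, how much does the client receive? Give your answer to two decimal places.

Let x be the contractor's share when the contractor proposes and y be the client's share when the client proposes.
The client accepts iff offered ≥ 0.95·y, so x = 30 − 0.95y. Symmetrically y = 30 − 0.95x.
Substituting: x = 30 − 0.95(30 − 0.95x), giving x(1 − 0.95·0.95) = 30(1 − 0.95).
So x = 30 × 0.05 / 0.0975 ≈ 15.3846, and the client receives 30 − x ≈ 14.6154.

14.62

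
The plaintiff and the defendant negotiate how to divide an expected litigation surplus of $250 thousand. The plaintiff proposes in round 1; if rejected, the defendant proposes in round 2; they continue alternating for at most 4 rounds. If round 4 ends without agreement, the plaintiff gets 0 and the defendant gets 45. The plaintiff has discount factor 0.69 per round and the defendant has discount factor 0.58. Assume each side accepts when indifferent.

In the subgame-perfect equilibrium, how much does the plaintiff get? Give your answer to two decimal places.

147.02

Round 4 (the defendant proposes): the plaintiff will accept anything ≥ 0, so the defendant offers 0 and keeps 250.
Round 3 (the plaintiff proposes): the defendant can get 250 next round, worth 0.58 × 250 = 145 now, so the plaintiff offers 145, keeping 105.
Round 2 (the defendant proposes): the plaintiff can get 105 next round, worth 0.69 × 105 = 72.45 now; the defendant offers that and keeps 177.55.
Round 1 (the plaintiff proposes): the defendant can get 177.55 next round, worth 0.58 × 177.55 = 102.979 now, so the plaintiff offers 102.979, keeping 147.021.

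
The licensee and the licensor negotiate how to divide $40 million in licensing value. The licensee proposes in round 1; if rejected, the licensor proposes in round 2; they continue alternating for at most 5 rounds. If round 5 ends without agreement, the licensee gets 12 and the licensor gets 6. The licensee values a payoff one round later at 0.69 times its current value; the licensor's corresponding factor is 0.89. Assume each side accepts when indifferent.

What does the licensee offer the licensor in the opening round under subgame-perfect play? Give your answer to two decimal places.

Round 5 (the licensee proposes): the licensor gets 6 if talks fail, so the licensee offers 6 and keeps 34.
Round 4 (the licensor proposes): the licensee can get 34 next round, worth 0.69 × 34 = 23.46 now. The licensor offers 23.46 and keeps 40 − 23.46 = 16.54.
Round 3 (the licensee proposes): the licensor can get 16.54 next round, worth 0.89 × 16.54 = 14.7206 now. The licensee offers 14.7206 and keeps 40 − 14.7206 = 25.2794.
Round 2 (the licensor proposes): the licensee can get 25.2794 next round, worth 0.69 × 25.2794 = 17.442786 now. The licensor offers 17.442786 and keeps 40 − 17.442786 = 22.557214.
Round 1 (the licensee proposes): the licensor can get 22.557214 next round, worth 0.89 × 22.557214 = 20.07592046 now, so the licensee offers 20.07592046, keeping 19.92407954.

20.08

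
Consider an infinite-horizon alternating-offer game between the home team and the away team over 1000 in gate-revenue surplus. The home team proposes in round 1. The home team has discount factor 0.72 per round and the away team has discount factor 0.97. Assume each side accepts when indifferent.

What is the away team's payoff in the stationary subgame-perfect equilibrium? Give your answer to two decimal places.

In a stationary SPE each proposer offers the other exactly their discounted continuation value.
If the home team keeps x when proposing and the away team keeps y when proposing, then x = 1000 − 0.97y and y = 1000 − 0.72x.
Solving: x = 1000(1 − 0.97) / (1 − 0.72·0.97) = 30 / 0.3016 ≈ 99.4695.
The away team gets 1000 − 99.4695 ≈ 900.5305.

900.53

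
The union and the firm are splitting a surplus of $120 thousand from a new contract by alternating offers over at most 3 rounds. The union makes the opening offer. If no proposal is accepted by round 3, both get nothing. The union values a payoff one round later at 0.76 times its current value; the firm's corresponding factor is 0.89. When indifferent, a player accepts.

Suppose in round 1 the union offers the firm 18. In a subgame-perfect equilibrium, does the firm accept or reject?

Reject

Round 3 (the union proposes): the firm will accept anything ≥ 0, so the union offers 0 and keeps 120.
Round 2 (the firm proposes): the union can get 120 next round, worth 0.76 × 120 = 91.2 now. The firm offers 91.2 and keeps 120 − 91.2 = 28.8.
So by rejecting in round 1, the firm gets 28.8 next round, worth 0.89 × 28.8 = 25.632 now.
Offer 18 < 25.632, so the firm rejects.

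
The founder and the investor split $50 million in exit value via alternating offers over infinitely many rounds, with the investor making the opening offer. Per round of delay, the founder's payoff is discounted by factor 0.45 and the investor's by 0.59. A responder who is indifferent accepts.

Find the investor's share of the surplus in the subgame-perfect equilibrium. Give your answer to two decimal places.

In a stationary SPE each proposer offers the other exactly their discounted continuation value.
If the investor keeps x when proposing and the founder keeps y when proposing, then x = 50 − 0.45y and y = 50 − 0.59x.
Solving: x = 50(1 − 0.45) / (1 − 0.59·0.45) = 27.5 / 0.7345 ≈ 37.4404.
The founder gets 50 − 37.4404 ≈ 12.5596.

37.44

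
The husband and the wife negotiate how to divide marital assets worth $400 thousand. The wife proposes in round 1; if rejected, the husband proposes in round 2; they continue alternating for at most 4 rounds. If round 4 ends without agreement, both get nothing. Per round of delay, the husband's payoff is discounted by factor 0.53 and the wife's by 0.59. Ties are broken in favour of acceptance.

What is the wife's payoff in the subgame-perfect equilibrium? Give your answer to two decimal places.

246.79

Round 4 (the husband proposes): the wife will accept anything ≥ 0, so the husband offers 0 and keeps 400.
Round 3 (the wife proposes): the husband can get 400 next round, worth 0.53 × 400 = 212 now; the wife offers that and keeps 188.
Round 2 (the husband proposes): the wife can get 188 next round, worth 0.59 × 188 = 110.92 now; the husband offers that and keeps 289.08.
Round 1 (the wife proposes): the husband can get 289.08 next round, worth 0.53 × 289.08 = 153.2124 now, so the wife offers 153.2124, keeping 246.7876.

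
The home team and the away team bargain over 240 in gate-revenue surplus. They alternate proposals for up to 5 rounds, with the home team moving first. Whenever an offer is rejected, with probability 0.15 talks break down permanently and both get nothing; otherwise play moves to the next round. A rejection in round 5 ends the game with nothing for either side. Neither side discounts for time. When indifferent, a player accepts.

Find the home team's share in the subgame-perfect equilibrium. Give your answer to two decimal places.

187.29

By backward induction:
Round 5 (the home team proposes): the away team will accept anything ≥ 0, so the home team offers 0 and keeps 240.
Round 4 (the away team proposes): rejecting gives the home team an expected 0.85 × 240 = 204; the away team offers that and keeps 36.
Round 3 (the home team proposes): rejecting gives the away team an expected 0.85 × 36 = 30.6, so the home team offers 30.6, keeping 209.4.
Round 2 (the away team proposes): rejecting gives the home team an expected 0.85 × 209.4 = 177.99; the away team offers that and keeps 62.01.
Round 1 (the home team proposes): rejecting gives the away team an expected 0.85 × 62.01 = 52.7085, so the home team offers 52.7085, keeping 187.2915.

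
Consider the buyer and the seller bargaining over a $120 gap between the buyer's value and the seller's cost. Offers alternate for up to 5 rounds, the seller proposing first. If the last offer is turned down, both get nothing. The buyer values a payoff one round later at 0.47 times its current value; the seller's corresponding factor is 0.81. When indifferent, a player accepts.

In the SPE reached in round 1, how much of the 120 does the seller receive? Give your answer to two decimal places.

Round 5 (the seller proposes): the buyer will accept anything ≥ 0, so the seller offers 0 and keeps 120.
Round 4 (the buyer proposes): the seller can get 120 next round, worth 0.81 × 120 = 97.2 now, so the buyer offers 97.2, keeping 22.8.
Round 3 (the seller proposes): the buyer can get 22.8 next round, worth 0.47 × 22.8 = 10.716 now, so the seller offers 10.716, keeping 109.284.
Round 2 (the buyer proposes): the seller can get 109.284 next round, worth 0.81 × 109.284 = 88.52004 now; the buyer offers that and keeps 31.47996.
Round 1 (the seller proposes): the buyer can get 31.47996 next round, worth 0.47 × 31.47996 = 14.7955812 now; the seller offers that and keeps 105.2044188.

105.20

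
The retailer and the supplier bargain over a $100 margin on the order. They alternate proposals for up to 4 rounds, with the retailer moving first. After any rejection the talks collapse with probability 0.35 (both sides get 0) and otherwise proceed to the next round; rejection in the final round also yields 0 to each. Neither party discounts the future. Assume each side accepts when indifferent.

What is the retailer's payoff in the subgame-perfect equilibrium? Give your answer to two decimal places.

By backward induction:
Round 4 (the supplier proposes): rejection yields 0 for the retailer; the supplier offers 0 and keeps 100.
Round 3 (the retailer proposes): rejecting gives the supplier an expected 0.65 × 100 = 65, so the retailer offers 65, keeping 35.
Round 2 (the supplier proposes): rejecting gives the retailer an expected 0.65 × 35 = 22.75; the supplier offers that and keeps 77.25.
Round 1 (the retailer proposes): rejecting gives the supplier an expected 0.65 × 77.25 = 50.2125; the retailer offers that and keeps 49.7875.

49.79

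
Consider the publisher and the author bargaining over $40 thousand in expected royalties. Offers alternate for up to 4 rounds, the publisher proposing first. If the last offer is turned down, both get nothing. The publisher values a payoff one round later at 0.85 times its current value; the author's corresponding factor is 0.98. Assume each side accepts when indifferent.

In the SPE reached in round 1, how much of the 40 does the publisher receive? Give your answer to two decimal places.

Round 4 (the author proposes): the publisher will accept anything ≥ 0, so the author offers 0 and keeps 40.
Round 3 (the publisher proposes): the author can get 40 next round, worth 0.98 × 40 = 39.2 now; the publisher offers that and keeps 0.8.
Round 2 (the author proposes): the publisher can get 0.8 next round, worth 0.85 × 0.8 = 0.68 now; the author offers that and keeps 39.32.
Round 1 (the publisher proposes): the author can get 39.32 next round, worth 0.98 × 39.32 = 38.5336 now, so the publisher offers 38.5336, keeping 1.4664.

1.47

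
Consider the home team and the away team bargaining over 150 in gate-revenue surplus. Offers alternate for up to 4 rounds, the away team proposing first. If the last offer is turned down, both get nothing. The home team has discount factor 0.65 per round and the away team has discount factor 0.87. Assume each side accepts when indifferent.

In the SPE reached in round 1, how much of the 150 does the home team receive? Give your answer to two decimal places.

67.81

Round 4 (the home team proposes): the away team will accept anything ≥ 0, so the home team offers 0 and keeps 150.
Round 3 (the away team proposes): the home team can get 150 next round, worth 0.65 × 150 = 97.5 now, so the away team offers 97.5, keeping 52.5.
Round 2 (the home team proposes): the away team can get 52.5 next round, worth 0.87 × 52.5 = 45.675 now; the home team offers that and keeps 104.325.
Round 1 (the away team proposes): the home team can get 104.325 next round, worth 0.65 × 104.325 = 67.81125 now; the away team offers that and keeps 82.18875.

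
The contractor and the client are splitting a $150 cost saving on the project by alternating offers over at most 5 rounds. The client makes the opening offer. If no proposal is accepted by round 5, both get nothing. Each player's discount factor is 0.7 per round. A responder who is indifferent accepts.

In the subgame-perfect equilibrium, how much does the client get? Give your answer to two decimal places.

103.07

By backward induction:
Round 5 (the client proposes): rejection yields 0 for the contractor; the client offers 0 and keeps 150.
Round 4 (the contractor proposes): the client can get 150 next round, worth 0.7 × 150 = 105 now, so the contractor offers 105, keeping 45.
Round 3 (the client proposes): the contractor can get 45 next round, worth 0.7 × 45 = 31.5 now. The client offers 31.5 and keeps 150 − 31.5 = 118.5.
Round 2 (the contractor proposes): the client can get 118.5 next round, worth 0.7 × 118.5 = 82.95 now. The contractor offers 82.95 and keeps 150 − 82.95 = 67.05.
Round 1 (the client proposes): the contractor can get 67.05 next round, worth 0.7 × 67.05 = 46.935 now, so the client offers 46.935, keeping 103.065.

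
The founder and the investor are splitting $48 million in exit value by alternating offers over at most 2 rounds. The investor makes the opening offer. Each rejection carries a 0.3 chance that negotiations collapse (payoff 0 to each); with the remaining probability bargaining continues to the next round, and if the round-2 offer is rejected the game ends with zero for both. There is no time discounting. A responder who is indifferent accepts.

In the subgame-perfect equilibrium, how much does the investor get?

14.4

Round 2 (the founder proposes): the investor will accept anything ≥ 0, so the founder offers 0 and keeps 48.
Round 1 (the investor proposes): rejecting gives the founder an expected 0.7 × 48 = 33.6, so the investor offers 33.6, keeping 14.4.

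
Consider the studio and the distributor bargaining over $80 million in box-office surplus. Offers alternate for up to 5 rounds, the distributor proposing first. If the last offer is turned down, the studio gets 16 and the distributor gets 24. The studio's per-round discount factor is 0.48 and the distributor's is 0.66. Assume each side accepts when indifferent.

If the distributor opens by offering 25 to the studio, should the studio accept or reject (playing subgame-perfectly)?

Accept

Round 5 (the distributor proposes): the studio gets 16 if talks fail, so the distributor offers 16 and keeps 64.
Round 4 (the studio proposes): the distributor can get 64 next round, worth 0.66 × 64 = 42.24 now; the studio offers that and keeps 37.76.
Round 3 (the distributor proposes): the studio can get 37.76 next round, worth 0.48 × 37.76 = 18.1248 now; the distributor offers that and keeps 61.8752.
Round 2 (the studio proposes): the distributor can get 61.8752 next round, worth 0.66 × 61.8752 = 40.837632 now. The studio offers 40.837632 and keeps 80 − 40.837632 = 39.162368.
So by rejecting in round 1, the studio gets 39.162368 next round, worth 0.48 × 39.162368 = 18.79793664 now.
Offer 25 ≥ 18.79793664, so the studio accepts.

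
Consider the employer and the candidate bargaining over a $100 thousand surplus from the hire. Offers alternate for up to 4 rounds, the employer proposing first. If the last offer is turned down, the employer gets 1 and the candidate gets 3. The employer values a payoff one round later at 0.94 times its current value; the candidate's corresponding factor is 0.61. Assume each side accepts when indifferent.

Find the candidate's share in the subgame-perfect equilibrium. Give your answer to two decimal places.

38.29

Round 4 (the candidate proposes): the employer gets 1 if talks fail, so the candidate offers 1 and keeps 99.
Round 3 (the employer proposes): the candidate can get 99 next round, worth 0.61 × 99 = 60.39 now. The employer offers 60.39 and keeps 100 − 60.39 = 39.61.
Round 2 (the candidate proposes): the employer can get 39.61 next round, worth 0.94 × 39.61 = 37.2334 now, so the candidate offers 37.2334, keeping 62.7666.
Round 1 (the employer proposes): the candidate can get 62.7666 next round, worth 0.61 × 62.7666 = 38.287626 now; the employer offers that and keeps 61.712374.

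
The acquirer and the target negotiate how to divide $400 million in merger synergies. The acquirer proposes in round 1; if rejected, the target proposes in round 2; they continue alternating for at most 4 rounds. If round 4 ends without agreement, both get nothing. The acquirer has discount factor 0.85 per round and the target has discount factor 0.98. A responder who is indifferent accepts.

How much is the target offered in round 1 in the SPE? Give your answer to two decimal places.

Round 4 (the target proposes): rejection yields 0 for the acquirer; the target offers 0 and keeps 400.
Round 3 (the acquirer proposes): the target can get 400 next round, worth 0.98 × 400 = 392 now; the acquirer offers that and keeps 8.
Round 2 (the target proposes): the acquirer can get 8 next round, worth 0.85 × 8 = 6.8 now; the target offers that and keeps 393.2.
Round 1 (the acquirer proposes): the target can get 393.2 next round, worth 0.98 × 393.2 = 385.336 now. The acquirer offers 385.336 and keeps 400 − 385.336 = 14.664.

385.34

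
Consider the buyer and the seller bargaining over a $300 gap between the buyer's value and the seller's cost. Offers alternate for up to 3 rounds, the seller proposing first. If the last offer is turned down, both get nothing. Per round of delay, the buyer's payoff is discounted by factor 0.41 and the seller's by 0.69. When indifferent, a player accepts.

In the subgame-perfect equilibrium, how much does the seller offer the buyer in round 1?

Round 3 (the seller proposes): rejection yields 0 for the buyer; the seller offers 0 and keeps 300.
Round 2 (the buyer proposes): the seller can get 300 next round, worth 0.69 × 300 = 207 now, so the buyer offers 207, keeping 93.
Round 1 (the seller proposes): the buyer can get 93 next round, worth 0.41 × 93 = 38.13 now. The seller offers 38.13 and keeps 300 − 38.13 = 261.87.

38.13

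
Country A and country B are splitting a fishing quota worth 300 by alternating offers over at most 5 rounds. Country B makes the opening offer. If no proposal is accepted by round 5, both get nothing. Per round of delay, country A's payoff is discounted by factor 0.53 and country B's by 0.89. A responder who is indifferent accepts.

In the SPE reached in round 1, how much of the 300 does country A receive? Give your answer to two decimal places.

25.74

Round 5 (country B proposes): rejection yields 0 for country A; country B offers 0 and keeps 300.
Round 4 (country A proposes): country B can get 300 next round, worth 0.89 × 300 = 267 now, so country A offers 267, keeping 33.
Round 3 (country B proposes): country A can get 33 next round, worth 0.53 × 33 = 17.49 now; country B offers that and keeps 282.51.
Round 2 (country A proposes): country B can get 282.51 next round, worth 0.89 × 282.51 = 251.4339 now, so country A offers 251.4339, keeping 48.5661.
Round 1 (country B proposes): country A can get 48.5661 next round, worth 0.53 × 48.5661 = 25.740033 now. Country B offers 25.740033 and keeps 300 − 25.740033 = 274.259967.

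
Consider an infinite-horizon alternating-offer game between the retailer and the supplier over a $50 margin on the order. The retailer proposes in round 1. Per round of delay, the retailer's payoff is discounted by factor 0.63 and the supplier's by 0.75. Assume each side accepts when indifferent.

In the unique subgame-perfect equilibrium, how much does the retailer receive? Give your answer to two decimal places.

Let x be the retailer's share when the retailer proposes and y be the supplier's share when the supplier proposes.
The supplier accepts iff offered ≥ 0.75·y, so x = 50 − 0.75y. Symmetrically y = 50 − 0.63x.
Substituting: x = 50 − 0.75(50 − 0.63x), giving x(1 − 0.63·0.75) = 50(1 − 0.75).
So x = 50 × 0.25 / 0.5275 ≈ 23.6967, and the supplier receives 50 − x ≈ 26.3033.

23.70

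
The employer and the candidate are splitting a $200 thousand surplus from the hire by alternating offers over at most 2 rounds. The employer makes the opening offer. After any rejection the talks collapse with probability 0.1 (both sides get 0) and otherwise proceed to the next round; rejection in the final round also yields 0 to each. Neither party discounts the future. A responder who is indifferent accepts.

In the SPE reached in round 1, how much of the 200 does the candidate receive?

Round 2 (the candidate proposes): the employer will accept anything ≥ 0, so the candidate offers 0 and keeps 200.
Round 1 (the employer proposes): rejecting gives the candidate an expected 0.9 × 200 = 180, so the employer offers 180, keeping 20.

180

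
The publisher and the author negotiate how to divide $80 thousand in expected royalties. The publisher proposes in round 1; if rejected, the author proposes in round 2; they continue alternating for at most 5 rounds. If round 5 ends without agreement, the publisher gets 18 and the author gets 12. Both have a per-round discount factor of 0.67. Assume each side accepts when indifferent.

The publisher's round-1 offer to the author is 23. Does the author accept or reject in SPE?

Round 5 (the publisher proposes): the author gets 12 if talks fail, so the publisher offers 12 and keeps 68.
Round 4 (the author proposes): the publisher can get 68 next round, worth 0.67 × 68 = 45.56 now. The author offers 45.56 and keeps 80 − 45.56 = 34.44.
Round 3 (the publisher proposes): the author can get 34.44 next round, worth 0.67 × 34.44 = 23.0748 now. The publisher offers 23.0748 and keeps 80 − 23.0748 = 56.9252.
Round 2 (the author proposes): the publisher can get 56.9252 next round, worth 0.67 × 56.9252 = 38.139884 now. The author offers 38.139884 and keeps 80 − 38.139884 = 41.860116.
So by rejecting in round 1, the author gets 41.860116 next round, worth 0.67 × 41.860116 = 28.04627772 now.
Offer 23 < 28.04627772, so the author rejects.

Reject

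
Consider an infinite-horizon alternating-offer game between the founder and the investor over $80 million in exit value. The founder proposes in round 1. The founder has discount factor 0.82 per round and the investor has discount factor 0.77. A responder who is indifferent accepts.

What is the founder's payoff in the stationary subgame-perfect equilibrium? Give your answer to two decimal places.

49.92

Let x be the founder's share when the founder proposes and y be the investor's share when the investor proposes.
The investor accepts iff offered ≥ 0.77·y, so x = 80 − 0.77y. Symmetrically y = 80 − 0.82x.
Substituting: x = 80 − 0.77(80 − 0.82x), giving x(1 − 0.82·0.77) = 80(1 − 0.77).
So x = 80 × 0.23 / 0.3686 ≈ 49.9186, and the investor receives 80 − x ≈ 30.0814.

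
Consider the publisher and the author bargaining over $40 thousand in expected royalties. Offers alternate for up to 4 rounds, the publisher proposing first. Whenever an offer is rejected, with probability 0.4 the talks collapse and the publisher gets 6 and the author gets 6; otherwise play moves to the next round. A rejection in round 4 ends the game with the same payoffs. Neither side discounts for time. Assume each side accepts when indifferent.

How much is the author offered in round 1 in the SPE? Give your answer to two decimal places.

By backward induction:
Round 4 (the author proposes): the publisher gets 6 if talks fail, so the author offers 6 and keeps 34.
Round 3 (the publisher proposes): rejecting gives the author an expected 0.6 × 34 + 0.4 × 6 = 22.8. The publisher offers 22.8 and keeps 40 − 22.8 = 17.2.
Round 2 (the author proposes): rejecting gives the publisher an expected 0.6 × 17.2 + 0.4 × 6 = 12.72, so the author offers 12.72, keeping 27.28.
Round 1 (the publisher proposes): rejecting gives the author an expected 0.6 × 27.28 + 0.4 × 6 = 18.768. The publisher offers 18.768 and keeps 40 − 18.768 = 21.232.

18.77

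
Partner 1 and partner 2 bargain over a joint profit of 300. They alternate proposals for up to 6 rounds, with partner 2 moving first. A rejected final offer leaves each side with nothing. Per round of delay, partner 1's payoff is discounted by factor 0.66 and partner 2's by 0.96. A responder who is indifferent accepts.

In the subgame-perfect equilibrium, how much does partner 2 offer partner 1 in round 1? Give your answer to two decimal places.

Round 6 (partner 1 proposes): partner 2 will accept anything ≥ 0, so partner 1 offers 0 and keeps 300.
Round 5 (partner 2 proposes): partner 1 can get 300 next round, worth 0.66 × 300 = 198 now; partner 2 offers that and keeps 102.
Round 4 (partner 1 proposes): partner 2 can get 102 next round, worth 0.96 × 102 = 97.92 now. Partner 1 offers 97.92 and keeps 300 − 97.92 = 202.08.
Round 3 (partner 2 proposes): partner 1 can get 202.08 next round, worth 0.66 × 202.08 = 133.3728 now, so partner 2 offers 133.3728, keeping 166.6272.
Round 2 (partner 1 proposes): partner 2 can get 166.6272 next round, worth 0.96 × 166.6272 = 159.962112 now, so partner 1 offers 159.962112, keeping 140.037888.
Round 1 (partner 2 proposes): partner 1 can get 140.037888 next round, worth 0.66 × 140.037888 = 92.42500608 now. Partner 2 offers 92.42500608 and keeps 300 − 92.42500608 = 207.57499392.

92.43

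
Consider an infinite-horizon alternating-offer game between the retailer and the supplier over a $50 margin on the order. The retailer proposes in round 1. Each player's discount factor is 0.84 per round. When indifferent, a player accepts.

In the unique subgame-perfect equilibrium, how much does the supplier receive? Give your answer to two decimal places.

22.83

In a stationary SPE each proposer offers the other exactly their discounted continuation value.
If the retailer keeps x when proposing and the supplier keeps y when proposing, then x = 50 − 0.84y and y = 50 − 0.84x.
Solving: x = 50(1 − 0.84) / (1 − 0.84·0.84) = 8 / 0.2944 ≈ 27.1739.
The supplier gets 50 − 27.1739 ≈ 22.8261.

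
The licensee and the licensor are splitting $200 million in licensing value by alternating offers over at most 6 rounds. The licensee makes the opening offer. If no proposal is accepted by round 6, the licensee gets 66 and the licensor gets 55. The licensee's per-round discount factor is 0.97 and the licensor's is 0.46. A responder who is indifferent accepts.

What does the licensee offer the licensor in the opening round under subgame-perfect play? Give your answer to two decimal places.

Round 6 (the licensor proposes): the licensee gets 66 if talks fail, so the licensor offers 66 and keeps 134.
Round 5 (the licensee proposes): the licensor can get 134 next round, worth 0.46 × 134 = 61.64 now. The licensee offers 61.64 and keeps 200 − 61.64 = 138.36.
Round 4 (the licensor proposes): the licensee can get 138.36 next round, worth 0.97 × 138.36 = 134.2092 now; the licensor offers that and keeps 65.7908.
Round 3 (the licensee proposes): the licensor can get 65.7908 next round, worth 0.46 × 65.7908 = 30.263768 now; the licensee offers that and keeps 169.736232.
Round 2 (the licensor proposes): the licensee can get 169.736232 next round, worth 0.97 × 169.736232 = 164.64414504 now, so the licensor offers 164.64414504, keeping 35.35585496.
Round 1 (the licensee proposes): the licensor can get 35.35585496 next round, worth 0.46 × 35.35585496 = 16.2636932816 now, so the licensee offers 16.2636932816, keeping 183.7363067184.

16.26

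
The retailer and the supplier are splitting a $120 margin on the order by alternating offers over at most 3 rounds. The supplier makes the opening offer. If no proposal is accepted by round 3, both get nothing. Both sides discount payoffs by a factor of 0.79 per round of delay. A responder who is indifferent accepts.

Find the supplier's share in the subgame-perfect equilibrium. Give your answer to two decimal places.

Work backward from the last round.
Round 3 (the supplier proposes): rejection yields 0 for the retailer; the supplier offers 0 and keeps 120.
Round 2 (the retailer proposes): the supplier can get 120 next round, worth 0.79 × 120 = 94.8 now; the retailer offers that and keeps 25.2.
Round 1 (the supplier proposes): the retailer can get 25.2 next round, worth 0.79 × 25.2 = 19.908 now. The supplier offers 19.908 and keeps 120 − 19.908 = 100.092.

100.09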